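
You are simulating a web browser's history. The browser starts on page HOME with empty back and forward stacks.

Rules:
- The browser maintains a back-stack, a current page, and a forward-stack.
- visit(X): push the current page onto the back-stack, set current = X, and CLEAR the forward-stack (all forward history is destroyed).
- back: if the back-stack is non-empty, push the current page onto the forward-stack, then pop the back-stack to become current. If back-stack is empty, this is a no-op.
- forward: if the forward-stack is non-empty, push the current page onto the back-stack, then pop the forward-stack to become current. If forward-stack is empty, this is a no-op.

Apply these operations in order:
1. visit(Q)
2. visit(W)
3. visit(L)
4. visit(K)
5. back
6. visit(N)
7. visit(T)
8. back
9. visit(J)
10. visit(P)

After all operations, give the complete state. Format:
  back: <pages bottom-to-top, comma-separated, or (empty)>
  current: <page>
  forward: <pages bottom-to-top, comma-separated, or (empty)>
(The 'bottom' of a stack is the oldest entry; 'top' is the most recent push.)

After 1 (visit(Q)): cur=Q back=1 fwd=0
After 2 (visit(W)): cur=W back=2 fwd=0
After 3 (visit(L)): cur=L back=3 fwd=0
After 4 (visit(K)): cur=K back=4 fwd=0
After 5 (back): cur=L back=3 fwd=1
After 6 (visit(N)): cur=N back=4 fwd=0
After 7 (visit(T)): cur=T back=5 fwd=0
After 8 (back): cur=N back=4 fwd=1
After 9 (visit(J)): cur=J back=5 fwd=0
After 10 (visit(P)): cur=P back=6 fwd=0

Answer: back: HOME,Q,W,L,N,J
current: P
forward: (empty)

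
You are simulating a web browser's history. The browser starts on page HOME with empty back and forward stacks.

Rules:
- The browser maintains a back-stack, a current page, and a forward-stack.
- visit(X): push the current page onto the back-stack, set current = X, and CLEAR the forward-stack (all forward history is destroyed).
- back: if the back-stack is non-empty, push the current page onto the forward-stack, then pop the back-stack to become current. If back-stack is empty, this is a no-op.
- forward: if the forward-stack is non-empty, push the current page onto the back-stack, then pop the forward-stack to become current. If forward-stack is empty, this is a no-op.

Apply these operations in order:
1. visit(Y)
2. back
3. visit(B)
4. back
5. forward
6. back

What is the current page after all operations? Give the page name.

After 1 (visit(Y)): cur=Y back=1 fwd=0
After 2 (back): cur=HOME back=0 fwd=1
After 3 (visit(B)): cur=B back=1 fwd=0
After 4 (back): cur=HOME back=0 fwd=1
After 5 (forward): cur=B back=1 fwd=0
After 6 (back): cur=HOME back=0 fwd=1

Answer: HOME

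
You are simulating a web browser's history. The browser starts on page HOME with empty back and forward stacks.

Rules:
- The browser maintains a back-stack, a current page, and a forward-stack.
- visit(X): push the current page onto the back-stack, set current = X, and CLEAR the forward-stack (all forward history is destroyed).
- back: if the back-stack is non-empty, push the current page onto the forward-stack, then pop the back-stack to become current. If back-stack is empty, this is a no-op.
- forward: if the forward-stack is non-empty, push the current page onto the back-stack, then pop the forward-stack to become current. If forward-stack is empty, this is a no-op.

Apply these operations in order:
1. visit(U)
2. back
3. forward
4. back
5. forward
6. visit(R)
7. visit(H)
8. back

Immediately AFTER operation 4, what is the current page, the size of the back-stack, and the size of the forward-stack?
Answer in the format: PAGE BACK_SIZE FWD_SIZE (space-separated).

After 1 (visit(U)): cur=U back=1 fwd=0
After 2 (back): cur=HOME back=0 fwd=1
After 3 (forward): cur=U back=1 fwd=0
After 4 (back): cur=HOME back=0 fwd=1

HOME 0 1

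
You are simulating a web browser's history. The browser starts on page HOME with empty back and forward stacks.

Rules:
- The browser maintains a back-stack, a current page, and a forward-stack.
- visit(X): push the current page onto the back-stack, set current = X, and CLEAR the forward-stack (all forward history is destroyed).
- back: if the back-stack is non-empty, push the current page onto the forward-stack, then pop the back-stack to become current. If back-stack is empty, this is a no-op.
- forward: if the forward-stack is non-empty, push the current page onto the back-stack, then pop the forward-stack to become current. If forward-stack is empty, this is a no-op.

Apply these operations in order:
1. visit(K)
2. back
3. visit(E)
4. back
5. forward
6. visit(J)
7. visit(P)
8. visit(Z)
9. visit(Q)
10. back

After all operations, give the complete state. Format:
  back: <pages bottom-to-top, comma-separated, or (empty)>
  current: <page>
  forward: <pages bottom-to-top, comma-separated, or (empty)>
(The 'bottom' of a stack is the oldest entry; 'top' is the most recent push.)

After 1 (visit(K)): cur=K back=1 fwd=0
After 2 (back): cur=HOME back=0 fwd=1
After 3 (visit(E)): cur=E back=1 fwd=0
After 4 (back): cur=HOME back=0 fwd=1
After 5 (forward): cur=E back=1 fwd=0
After 6 (visit(J)): cur=J back=2 fwd=0
After 7 (visit(P)): cur=P back=3 fwd=0
After 8 (visit(Z)): cur=Z back=4 fwd=0
After 9 (visit(Q)): cur=Q back=5 fwd=0
After 10 (back): cur=Z back=4 fwd=1

Answer: back: HOME,E,J,P
current: Z
forward: Q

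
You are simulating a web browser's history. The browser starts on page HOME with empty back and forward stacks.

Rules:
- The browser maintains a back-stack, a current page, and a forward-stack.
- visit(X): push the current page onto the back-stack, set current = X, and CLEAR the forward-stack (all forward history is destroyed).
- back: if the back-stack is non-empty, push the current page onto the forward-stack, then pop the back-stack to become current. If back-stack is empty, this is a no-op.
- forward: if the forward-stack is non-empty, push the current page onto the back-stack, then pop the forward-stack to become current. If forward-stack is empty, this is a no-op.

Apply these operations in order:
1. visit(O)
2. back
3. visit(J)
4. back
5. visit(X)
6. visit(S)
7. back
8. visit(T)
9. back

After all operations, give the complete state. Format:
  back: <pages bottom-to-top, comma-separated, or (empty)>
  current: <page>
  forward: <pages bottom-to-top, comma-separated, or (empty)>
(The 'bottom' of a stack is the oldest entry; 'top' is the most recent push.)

Answer: back: HOME
current: X
forward: T

Derivation:
After 1 (visit(O)): cur=O back=1 fwd=0
After 2 (back): cur=HOME back=0 fwd=1
After 3 (visit(J)): cur=J back=1 fwd=0
After 4 (back): cur=HOME back=0 fwd=1
After 5 (visit(X)): cur=X back=1 fwd=0
After 6 (visit(S)): cur=S back=2 fwd=0
After 7 (back): cur=X back=1 fwd=1
After 8 (visit(T)): cur=T back=2 fwd=0
After 9 (back): cur=X back=1 fwd=1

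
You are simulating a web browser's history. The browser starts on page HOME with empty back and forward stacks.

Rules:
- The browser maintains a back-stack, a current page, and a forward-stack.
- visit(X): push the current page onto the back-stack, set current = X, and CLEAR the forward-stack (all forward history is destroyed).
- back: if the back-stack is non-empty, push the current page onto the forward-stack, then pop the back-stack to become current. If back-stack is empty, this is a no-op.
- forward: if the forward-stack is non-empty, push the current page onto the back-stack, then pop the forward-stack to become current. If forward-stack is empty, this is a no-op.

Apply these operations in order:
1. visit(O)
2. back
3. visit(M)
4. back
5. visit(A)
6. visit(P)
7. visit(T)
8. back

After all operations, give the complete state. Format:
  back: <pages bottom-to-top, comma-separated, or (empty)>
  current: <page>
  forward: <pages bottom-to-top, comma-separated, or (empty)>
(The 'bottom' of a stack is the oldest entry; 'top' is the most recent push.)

After 1 (visit(O)): cur=O back=1 fwd=0
After 2 (back): cur=HOME back=0 fwd=1
After 3 (visit(M)): cur=M back=1 fwd=0
After 4 (back): cur=HOME back=0 fwd=1
After 5 (visit(A)): cur=A back=1 fwd=0
After 6 (visit(P)): cur=P back=2 fwd=0
After 7 (visit(T)): cur=T back=3 fwd=0
After 8 (back): cur=P back=2 fwd=1

Answer: back: HOME,A
current: P
forward: T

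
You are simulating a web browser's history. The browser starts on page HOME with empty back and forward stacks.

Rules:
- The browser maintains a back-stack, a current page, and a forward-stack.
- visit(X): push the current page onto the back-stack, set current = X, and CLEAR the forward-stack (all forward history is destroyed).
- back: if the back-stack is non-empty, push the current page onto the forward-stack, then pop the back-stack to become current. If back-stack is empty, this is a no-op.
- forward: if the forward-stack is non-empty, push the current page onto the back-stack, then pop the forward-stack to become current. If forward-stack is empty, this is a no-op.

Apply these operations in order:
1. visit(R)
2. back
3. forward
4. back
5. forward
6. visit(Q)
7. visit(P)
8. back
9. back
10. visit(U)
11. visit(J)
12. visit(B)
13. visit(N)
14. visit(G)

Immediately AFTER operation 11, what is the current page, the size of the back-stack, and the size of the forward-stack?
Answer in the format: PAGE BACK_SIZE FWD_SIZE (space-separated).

After 1 (visit(R)): cur=R back=1 fwd=0
After 2 (back): cur=HOME back=0 fwd=1
After 3 (forward): cur=R back=1 fwd=0
After 4 (back): cur=HOME back=0 fwd=1
After 5 (forward): cur=R back=1 fwd=0
After 6 (visit(Q)): cur=Q back=2 fwd=0
After 7 (visit(P)): cur=P back=3 fwd=0
After 8 (back): cur=Q back=2 fwd=1
After 9 (back): cur=R back=1 fwd=2
After 10 (visit(U)): cur=U back=2 fwd=0
After 11 (visit(J)): cur=J back=3 fwd=0

J 3 0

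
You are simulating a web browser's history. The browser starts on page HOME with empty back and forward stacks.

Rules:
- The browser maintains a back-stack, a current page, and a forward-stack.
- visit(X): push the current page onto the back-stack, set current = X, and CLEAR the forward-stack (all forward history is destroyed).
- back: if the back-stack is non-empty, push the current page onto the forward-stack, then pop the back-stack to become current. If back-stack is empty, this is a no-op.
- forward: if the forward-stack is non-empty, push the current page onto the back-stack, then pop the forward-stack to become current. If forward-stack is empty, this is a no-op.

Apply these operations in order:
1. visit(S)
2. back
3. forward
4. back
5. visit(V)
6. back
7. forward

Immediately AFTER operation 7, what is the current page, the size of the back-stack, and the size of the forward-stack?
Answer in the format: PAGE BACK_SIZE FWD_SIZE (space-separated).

After 1 (visit(S)): cur=S back=1 fwd=0
After 2 (back): cur=HOME back=0 fwd=1
After 3 (forward): cur=S back=1 fwd=0
After 4 (back): cur=HOME back=0 fwd=1
After 5 (visit(V)): cur=V back=1 fwd=0
After 6 (back): cur=HOME back=0 fwd=1
After 7 (forward): cur=V back=1 fwd=0

V 1 0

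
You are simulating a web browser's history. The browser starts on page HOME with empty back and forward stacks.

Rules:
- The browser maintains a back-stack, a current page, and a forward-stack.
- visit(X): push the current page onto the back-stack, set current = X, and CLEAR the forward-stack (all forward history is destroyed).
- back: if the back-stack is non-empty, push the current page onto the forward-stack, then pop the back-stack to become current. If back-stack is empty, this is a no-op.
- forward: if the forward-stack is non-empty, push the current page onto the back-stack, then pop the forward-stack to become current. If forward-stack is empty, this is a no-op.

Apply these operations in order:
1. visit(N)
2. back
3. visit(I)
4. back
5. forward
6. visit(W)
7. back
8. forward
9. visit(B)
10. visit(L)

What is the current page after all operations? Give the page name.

After 1 (visit(N)): cur=N back=1 fwd=0
After 2 (back): cur=HOME back=0 fwd=1
After 3 (visit(I)): cur=I back=1 fwd=0
After 4 (back): cur=HOME back=0 fwd=1
After 5 (forward): cur=I back=1 fwd=0
After 6 (visit(W)): cur=W back=2 fwd=0
After 7 (back): cur=I back=1 fwd=1
After 8 (forward): cur=W back=2 fwd=0
After 9 (visit(B)): cur=B back=3 fwd=0
After 10 (visit(L)): cur=L back=4 fwd=0

Answer: L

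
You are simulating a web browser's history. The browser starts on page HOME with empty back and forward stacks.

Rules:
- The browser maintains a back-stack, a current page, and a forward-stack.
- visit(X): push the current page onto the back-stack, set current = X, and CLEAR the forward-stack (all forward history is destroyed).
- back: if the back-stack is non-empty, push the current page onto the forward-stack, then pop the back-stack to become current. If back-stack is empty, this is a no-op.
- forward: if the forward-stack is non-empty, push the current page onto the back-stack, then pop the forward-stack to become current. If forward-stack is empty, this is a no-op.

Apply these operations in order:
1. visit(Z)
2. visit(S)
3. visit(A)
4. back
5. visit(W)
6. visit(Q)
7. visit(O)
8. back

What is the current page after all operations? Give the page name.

After 1 (visit(Z)): cur=Z back=1 fwd=0
After 2 (visit(S)): cur=S back=2 fwd=0
After 3 (visit(A)): cur=A back=3 fwd=0
After 4 (back): cur=S back=2 fwd=1
After 5 (visit(W)): cur=W back=3 fwd=0
After 6 (visit(Q)): cur=Q back=4 fwd=0
After 7 (visit(O)): cur=O back=5 fwd=0
After 8 (back): cur=Q back=4 fwd=1

Answer: Q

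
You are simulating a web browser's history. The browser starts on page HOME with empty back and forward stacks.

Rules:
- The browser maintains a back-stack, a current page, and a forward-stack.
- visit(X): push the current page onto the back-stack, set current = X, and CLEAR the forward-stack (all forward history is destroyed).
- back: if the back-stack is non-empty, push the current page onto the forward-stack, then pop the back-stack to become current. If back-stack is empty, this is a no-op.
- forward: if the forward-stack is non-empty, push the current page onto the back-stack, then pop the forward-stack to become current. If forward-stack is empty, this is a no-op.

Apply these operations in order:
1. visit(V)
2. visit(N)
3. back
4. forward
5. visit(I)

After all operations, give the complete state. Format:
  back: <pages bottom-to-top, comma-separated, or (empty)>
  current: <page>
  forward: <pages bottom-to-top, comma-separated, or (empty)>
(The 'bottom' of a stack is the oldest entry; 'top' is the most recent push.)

Answer: back: HOME,V,N
current: I
forward: (empty)

Derivation:
After 1 (visit(V)): cur=V back=1 fwd=0
After 2 (visit(N)): cur=N back=2 fwd=0
After 3 (back): cur=V back=1 fwd=1
After 4 (forward): cur=N back=2 fwd=0
After 5 (visit(I)): cur=I back=3 fwd=0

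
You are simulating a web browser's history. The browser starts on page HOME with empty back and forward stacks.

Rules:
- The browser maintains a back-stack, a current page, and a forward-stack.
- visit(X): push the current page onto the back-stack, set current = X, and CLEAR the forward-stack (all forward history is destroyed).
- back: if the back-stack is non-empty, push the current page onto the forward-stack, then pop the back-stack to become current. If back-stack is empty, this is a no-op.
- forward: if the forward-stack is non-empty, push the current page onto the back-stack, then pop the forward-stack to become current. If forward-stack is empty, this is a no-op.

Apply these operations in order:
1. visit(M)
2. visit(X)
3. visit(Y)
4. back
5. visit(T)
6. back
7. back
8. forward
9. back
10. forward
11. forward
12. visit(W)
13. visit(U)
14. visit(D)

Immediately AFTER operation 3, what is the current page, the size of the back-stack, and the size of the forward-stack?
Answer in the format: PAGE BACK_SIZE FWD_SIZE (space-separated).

After 1 (visit(M)): cur=M back=1 fwd=0
After 2 (visit(X)): cur=X back=2 fwd=0
After 3 (visit(Y)): cur=Y back=3 fwd=0

Y 3 0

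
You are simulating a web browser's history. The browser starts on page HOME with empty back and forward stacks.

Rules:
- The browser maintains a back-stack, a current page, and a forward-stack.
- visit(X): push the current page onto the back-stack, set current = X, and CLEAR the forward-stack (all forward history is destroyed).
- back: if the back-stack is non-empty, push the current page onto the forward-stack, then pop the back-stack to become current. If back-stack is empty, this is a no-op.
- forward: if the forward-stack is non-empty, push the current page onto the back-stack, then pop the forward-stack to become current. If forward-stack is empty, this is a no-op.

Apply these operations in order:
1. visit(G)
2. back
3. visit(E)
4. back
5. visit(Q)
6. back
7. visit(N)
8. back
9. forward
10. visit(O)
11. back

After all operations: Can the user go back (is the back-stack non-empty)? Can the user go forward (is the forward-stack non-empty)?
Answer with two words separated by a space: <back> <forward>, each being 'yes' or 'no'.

Answer: yes yes

Derivation:
After 1 (visit(G)): cur=G back=1 fwd=0
After 2 (back): cur=HOME back=0 fwd=1
After 3 (visit(E)): cur=E back=1 fwd=0
After 4 (back): cur=HOME back=0 fwd=1
After 5 (visit(Q)): cur=Q back=1 fwd=0
After 6 (back): cur=HOME back=0 fwd=1
After 7 (visit(N)): cur=N back=1 fwd=0
After 8 (back): cur=HOME back=0 fwd=1
After 9 (forward): cur=N back=1 fwd=0
After 10 (visit(O)): cur=O back=2 fwd=0
After 11 (back): cur=N back=1 fwd=1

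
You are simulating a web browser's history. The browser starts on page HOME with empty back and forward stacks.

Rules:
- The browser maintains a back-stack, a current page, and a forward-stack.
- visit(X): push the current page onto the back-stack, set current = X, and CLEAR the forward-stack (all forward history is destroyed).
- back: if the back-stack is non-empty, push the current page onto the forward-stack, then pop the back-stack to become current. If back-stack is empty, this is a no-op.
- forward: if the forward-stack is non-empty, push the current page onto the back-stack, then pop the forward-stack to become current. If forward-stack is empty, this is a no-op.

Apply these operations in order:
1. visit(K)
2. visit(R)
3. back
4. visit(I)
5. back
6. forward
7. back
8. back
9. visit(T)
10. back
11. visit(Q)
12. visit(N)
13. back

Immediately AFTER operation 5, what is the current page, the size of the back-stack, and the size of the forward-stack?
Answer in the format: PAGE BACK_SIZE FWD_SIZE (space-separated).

After 1 (visit(K)): cur=K back=1 fwd=0
After 2 (visit(R)): cur=R back=2 fwd=0
After 3 (back): cur=K back=1 fwd=1
After 4 (visit(I)): cur=I back=2 fwd=0
After 5 (back): cur=K back=1 fwd=1

K 1 1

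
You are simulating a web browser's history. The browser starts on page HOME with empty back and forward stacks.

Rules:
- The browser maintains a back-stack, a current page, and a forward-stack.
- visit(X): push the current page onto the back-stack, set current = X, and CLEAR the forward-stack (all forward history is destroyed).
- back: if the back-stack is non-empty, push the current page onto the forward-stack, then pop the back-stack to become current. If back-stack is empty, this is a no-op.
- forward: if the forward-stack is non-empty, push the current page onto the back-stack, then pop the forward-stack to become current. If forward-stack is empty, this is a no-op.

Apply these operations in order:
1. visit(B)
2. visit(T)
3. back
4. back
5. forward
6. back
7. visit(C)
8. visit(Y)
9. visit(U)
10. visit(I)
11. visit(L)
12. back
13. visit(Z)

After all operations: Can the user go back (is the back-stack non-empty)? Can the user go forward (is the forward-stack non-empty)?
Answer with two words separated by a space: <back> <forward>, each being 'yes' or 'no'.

Answer: yes no

Derivation:
After 1 (visit(B)): cur=B back=1 fwd=0
After 2 (visit(T)): cur=T back=2 fwd=0
After 3 (back): cur=B back=1 fwd=1
After 4 (back): cur=HOME back=0 fwd=2
After 5 (forward): cur=B back=1 fwd=1
After 6 (back): cur=HOME back=0 fwd=2
After 7 (visit(C)): cur=C back=1 fwd=0
After 8 (visit(Y)): cur=Y back=2 fwd=0
After 9 (visit(U)): cur=U back=3 fwd=0
After 10 (visit(I)): cur=I back=4 fwd=0
After 11 (visit(L)): cur=L back=5 fwd=0
After 12 (back): cur=I back=4 fwd=1
After 13 (visit(Z)): cur=Z back=5 fwd=0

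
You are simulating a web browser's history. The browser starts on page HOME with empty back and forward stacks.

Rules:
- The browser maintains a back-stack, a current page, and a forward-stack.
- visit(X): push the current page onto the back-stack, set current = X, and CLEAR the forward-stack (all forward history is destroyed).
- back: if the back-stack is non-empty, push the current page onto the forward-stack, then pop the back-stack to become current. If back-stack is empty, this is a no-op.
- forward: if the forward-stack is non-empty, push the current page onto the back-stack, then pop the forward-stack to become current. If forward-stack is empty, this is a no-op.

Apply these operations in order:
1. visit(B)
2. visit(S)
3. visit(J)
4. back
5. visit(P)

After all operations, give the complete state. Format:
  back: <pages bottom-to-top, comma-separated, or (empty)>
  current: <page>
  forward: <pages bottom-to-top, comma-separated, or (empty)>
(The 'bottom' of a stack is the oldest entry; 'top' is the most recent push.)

After 1 (visit(B)): cur=B back=1 fwd=0
After 2 (visit(S)): cur=S back=2 fwd=0
After 3 (visit(J)): cur=J back=3 fwd=0
After 4 (back): cur=S back=2 fwd=1
After 5 (visit(P)): cur=P back=3 fwd=0

Answer: back: HOME,B,S
current: P
forward: (empty)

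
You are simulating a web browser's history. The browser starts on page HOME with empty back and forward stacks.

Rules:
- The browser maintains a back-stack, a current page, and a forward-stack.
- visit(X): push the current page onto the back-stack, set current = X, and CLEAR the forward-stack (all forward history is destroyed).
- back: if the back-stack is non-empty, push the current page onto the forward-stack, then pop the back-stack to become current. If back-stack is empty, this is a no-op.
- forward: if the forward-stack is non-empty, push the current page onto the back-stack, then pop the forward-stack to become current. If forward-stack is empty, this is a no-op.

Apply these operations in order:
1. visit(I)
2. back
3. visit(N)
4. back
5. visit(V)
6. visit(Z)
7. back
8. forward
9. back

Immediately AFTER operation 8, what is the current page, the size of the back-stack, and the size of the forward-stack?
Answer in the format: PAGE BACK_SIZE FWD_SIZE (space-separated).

After 1 (visit(I)): cur=I back=1 fwd=0
After 2 (back): cur=HOME back=0 fwd=1
After 3 (visit(N)): cur=N back=1 fwd=0
After 4 (back): cur=HOME back=0 fwd=1
After 5 (visit(V)): cur=V back=1 fwd=0
After 6 (visit(Z)): cur=Z back=2 fwd=0
After 7 (back): cur=V back=1 fwd=1
After 8 (forward): cur=Z back=2 fwd=0

Z 2 0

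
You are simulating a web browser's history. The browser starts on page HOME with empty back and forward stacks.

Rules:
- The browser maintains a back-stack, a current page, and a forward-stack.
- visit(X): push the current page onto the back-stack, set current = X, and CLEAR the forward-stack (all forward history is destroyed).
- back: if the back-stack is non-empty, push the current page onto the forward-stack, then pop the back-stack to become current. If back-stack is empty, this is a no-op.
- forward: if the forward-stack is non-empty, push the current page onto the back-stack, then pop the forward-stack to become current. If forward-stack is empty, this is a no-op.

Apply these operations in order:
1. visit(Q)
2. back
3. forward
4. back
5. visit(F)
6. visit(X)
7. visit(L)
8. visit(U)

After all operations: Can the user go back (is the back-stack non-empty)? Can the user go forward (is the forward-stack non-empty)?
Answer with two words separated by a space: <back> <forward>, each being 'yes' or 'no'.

Answer: yes no

Derivation:
After 1 (visit(Q)): cur=Q back=1 fwd=0
After 2 (back): cur=HOME back=0 fwd=1
After 3 (forward): cur=Q back=1 fwd=0
After 4 (back): cur=HOME back=0 fwd=1
After 5 (visit(F)): cur=F back=1 fwd=0
After 6 (visit(X)): cur=X back=2 fwd=0
After 7 (visit(L)): cur=L back=3 fwd=0
After 8 (visit(U)): cur=U back=4 fwd=0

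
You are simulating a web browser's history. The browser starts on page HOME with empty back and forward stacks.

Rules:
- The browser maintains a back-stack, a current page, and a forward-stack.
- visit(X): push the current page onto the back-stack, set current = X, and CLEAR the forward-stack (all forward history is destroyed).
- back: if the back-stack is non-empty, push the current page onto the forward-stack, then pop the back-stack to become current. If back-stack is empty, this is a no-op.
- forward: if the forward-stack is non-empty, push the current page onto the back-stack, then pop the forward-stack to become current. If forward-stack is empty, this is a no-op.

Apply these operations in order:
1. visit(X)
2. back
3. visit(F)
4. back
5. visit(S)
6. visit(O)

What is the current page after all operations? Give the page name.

Answer: O

Derivation:
After 1 (visit(X)): cur=X back=1 fwd=0
After 2 (back): cur=HOME back=0 fwd=1
After 3 (visit(F)): cur=F back=1 fwd=0
After 4 (back): cur=HOME back=0 fwd=1
After 5 (visit(S)): cur=S back=1 fwd=0
After 6 (visit(O)): cur=O back=2 fwd=0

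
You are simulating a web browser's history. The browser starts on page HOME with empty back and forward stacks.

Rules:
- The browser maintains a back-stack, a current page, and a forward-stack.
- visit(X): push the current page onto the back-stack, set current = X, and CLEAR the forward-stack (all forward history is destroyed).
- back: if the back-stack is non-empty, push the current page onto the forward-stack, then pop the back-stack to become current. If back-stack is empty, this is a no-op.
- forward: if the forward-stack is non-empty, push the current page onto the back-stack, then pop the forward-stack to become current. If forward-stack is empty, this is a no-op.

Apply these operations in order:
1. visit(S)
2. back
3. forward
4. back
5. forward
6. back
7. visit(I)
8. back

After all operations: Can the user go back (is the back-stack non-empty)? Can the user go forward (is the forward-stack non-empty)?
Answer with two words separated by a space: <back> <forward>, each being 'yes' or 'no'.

Answer: no yes

Derivation:
After 1 (visit(S)): cur=S back=1 fwd=0
After 2 (back): cur=HOME back=0 fwd=1
After 3 (forward): cur=S back=1 fwd=0
After 4 (back): cur=HOME back=0 fwd=1
After 5 (forward): cur=S back=1 fwd=0
After 6 (back): cur=HOME back=0 fwd=1
After 7 (visit(I)): cur=I back=1 fwd=0
After 8 (back): cur=HOME back=0 fwd=1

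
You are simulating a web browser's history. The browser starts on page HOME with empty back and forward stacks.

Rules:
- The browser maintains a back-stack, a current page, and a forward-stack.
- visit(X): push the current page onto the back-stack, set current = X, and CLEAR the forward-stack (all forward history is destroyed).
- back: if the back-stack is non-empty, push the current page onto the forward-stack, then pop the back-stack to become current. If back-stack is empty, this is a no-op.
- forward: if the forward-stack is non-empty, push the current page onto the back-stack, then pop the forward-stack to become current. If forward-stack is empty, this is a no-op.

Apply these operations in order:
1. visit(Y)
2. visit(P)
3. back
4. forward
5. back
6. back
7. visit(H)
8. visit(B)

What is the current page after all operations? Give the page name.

After 1 (visit(Y)): cur=Y back=1 fwd=0
After 2 (visit(P)): cur=P back=2 fwd=0
After 3 (back): cur=Y back=1 fwd=1
After 4 (forward): cur=P back=2 fwd=0
After 5 (back): cur=Y back=1 fwd=1
After 6 (back): cur=HOME back=0 fwd=2
After 7 (visit(H)): cur=H back=1 fwd=0
After 8 (visit(B)): cur=B back=2 fwd=0

Answer: B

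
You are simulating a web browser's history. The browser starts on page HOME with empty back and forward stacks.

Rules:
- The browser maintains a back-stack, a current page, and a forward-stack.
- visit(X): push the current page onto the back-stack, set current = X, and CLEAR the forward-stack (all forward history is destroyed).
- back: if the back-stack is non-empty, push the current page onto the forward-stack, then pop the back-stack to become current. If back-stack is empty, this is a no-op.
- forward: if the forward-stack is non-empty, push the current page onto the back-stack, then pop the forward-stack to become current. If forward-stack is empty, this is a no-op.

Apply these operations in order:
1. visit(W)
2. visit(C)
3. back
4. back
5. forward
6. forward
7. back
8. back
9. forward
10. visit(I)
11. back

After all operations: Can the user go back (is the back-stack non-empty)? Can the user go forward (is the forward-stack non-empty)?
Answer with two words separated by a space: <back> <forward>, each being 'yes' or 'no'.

Answer: yes yes

Derivation:
After 1 (visit(W)): cur=W back=1 fwd=0
After 2 (visit(C)): cur=C back=2 fwd=0
After 3 (back): cur=W back=1 fwd=1
After 4 (back): cur=HOME back=0 fwd=2
After 5 (forward): cur=W back=1 fwd=1
After 6 (forward): cur=C back=2 fwd=0
After 7 (back): cur=W back=1 fwd=1
After 8 (back): cur=HOME back=0 fwd=2
After 9 (forward): cur=W back=1 fwd=1
After 10 (visit(I)): cur=I back=2 fwd=0
After 11 (back): cur=W back=1 fwd=1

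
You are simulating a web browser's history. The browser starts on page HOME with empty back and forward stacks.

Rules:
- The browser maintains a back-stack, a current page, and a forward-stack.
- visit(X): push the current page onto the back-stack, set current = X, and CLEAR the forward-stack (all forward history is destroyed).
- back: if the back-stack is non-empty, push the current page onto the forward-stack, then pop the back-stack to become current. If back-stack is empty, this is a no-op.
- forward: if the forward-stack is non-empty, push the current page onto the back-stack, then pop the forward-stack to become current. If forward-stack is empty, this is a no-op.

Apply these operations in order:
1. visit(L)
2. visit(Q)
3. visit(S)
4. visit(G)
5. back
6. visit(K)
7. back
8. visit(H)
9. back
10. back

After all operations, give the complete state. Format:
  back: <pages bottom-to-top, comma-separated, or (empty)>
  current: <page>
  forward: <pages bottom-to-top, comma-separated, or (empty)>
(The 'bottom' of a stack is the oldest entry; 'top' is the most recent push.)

After 1 (visit(L)): cur=L back=1 fwd=0
After 2 (visit(Q)): cur=Q back=2 fwd=0
After 3 (visit(S)): cur=S back=3 fwd=0
After 4 (visit(G)): cur=G back=4 fwd=0
After 5 (back): cur=S back=3 fwd=1
After 6 (visit(K)): cur=K back=4 fwd=0
After 7 (back): cur=S back=3 fwd=1
After 8 (visit(H)): cur=H back=4 fwd=0
After 9 (back): cur=S back=3 fwd=1
After 10 (back): cur=Q back=2 fwd=2

Answer: back: HOME,L
current: Q
forward: H,S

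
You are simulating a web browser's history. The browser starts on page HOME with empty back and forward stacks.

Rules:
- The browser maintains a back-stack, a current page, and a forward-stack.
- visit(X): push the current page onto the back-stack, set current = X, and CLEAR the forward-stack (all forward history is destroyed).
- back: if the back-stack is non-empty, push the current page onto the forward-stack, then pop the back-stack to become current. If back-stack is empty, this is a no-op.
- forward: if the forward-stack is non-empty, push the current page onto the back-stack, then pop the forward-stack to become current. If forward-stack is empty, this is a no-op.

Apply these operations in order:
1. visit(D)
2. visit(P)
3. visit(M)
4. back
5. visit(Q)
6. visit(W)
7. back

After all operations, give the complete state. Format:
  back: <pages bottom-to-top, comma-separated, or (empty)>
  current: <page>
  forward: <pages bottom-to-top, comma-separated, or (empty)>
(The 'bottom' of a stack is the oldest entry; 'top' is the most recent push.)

Answer: back: HOME,D,P
current: Q
forward: W

Derivation:
After 1 (visit(D)): cur=D back=1 fwd=0
After 2 (visit(P)): cur=P back=2 fwd=0
After 3 (visit(M)): cur=M back=3 fwd=0
After 4 (back): cur=P back=2 fwd=1
After 5 (visit(Q)): cur=Q back=3 fwd=0
After 6 (visit(W)): cur=W back=4 fwd=0
After 7 (back): cur=Q back=3 fwd=1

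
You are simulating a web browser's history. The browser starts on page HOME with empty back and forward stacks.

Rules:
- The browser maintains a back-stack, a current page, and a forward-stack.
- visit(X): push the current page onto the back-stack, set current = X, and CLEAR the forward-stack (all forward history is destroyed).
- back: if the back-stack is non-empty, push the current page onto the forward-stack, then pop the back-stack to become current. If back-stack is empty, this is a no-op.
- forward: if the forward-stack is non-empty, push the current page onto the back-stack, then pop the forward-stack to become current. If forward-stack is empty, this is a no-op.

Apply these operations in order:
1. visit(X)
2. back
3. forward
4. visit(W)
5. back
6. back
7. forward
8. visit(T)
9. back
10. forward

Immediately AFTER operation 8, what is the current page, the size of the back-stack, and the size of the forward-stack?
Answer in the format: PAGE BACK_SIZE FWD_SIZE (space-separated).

After 1 (visit(X)): cur=X back=1 fwd=0
After 2 (back): cur=HOME back=0 fwd=1
After 3 (forward): cur=X back=1 fwd=0
After 4 (visit(W)): cur=W back=2 fwd=0
After 5 (back): cur=X back=1 fwd=1
After 6 (back): cur=HOME back=0 fwd=2
After 7 (forward): cur=X back=1 fwd=1
After 8 (visit(T)): cur=T back=2 fwd=0

T 2 0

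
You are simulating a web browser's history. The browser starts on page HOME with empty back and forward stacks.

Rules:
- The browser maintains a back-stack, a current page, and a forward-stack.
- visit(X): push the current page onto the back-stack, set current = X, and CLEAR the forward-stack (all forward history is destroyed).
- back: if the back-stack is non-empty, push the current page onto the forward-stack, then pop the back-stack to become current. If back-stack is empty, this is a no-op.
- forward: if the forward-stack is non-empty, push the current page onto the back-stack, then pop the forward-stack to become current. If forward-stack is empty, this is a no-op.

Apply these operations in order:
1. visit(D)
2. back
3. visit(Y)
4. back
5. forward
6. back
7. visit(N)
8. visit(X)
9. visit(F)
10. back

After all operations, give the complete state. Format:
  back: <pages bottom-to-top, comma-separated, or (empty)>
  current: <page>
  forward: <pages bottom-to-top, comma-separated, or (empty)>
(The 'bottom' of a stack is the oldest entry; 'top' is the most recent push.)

Answer: back: HOME,N
current: X
forward: F

Derivation:
After 1 (visit(D)): cur=D back=1 fwd=0
After 2 (back): cur=HOME back=0 fwd=1
After 3 (visit(Y)): cur=Y back=1 fwd=0
After 4 (back): cur=HOME back=0 fwd=1
After 5 (forward): cur=Y back=1 fwd=0
After 6 (back): cur=HOME back=0 fwd=1
After 7 (visit(N)): cur=N back=1 fwd=0
After 8 (visit(X)): cur=X back=2 fwd=0
After 9 (visit(F)): cur=F back=3 fwd=0
After 10 (back): cur=X back=2 fwd=1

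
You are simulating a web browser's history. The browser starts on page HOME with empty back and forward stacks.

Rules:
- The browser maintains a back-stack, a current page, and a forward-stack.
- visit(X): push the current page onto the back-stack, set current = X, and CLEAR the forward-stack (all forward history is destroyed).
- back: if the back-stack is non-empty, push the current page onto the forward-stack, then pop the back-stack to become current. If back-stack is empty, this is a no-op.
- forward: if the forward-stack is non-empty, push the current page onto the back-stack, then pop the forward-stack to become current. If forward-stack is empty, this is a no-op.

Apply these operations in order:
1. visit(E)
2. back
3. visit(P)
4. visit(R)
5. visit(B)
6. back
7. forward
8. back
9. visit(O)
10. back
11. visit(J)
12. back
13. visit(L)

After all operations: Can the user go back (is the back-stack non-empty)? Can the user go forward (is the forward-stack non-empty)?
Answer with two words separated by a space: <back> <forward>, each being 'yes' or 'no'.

After 1 (visit(E)): cur=E back=1 fwd=0
After 2 (back): cur=HOME back=0 fwd=1
After 3 (visit(P)): cur=P back=1 fwd=0
After 4 (visit(R)): cur=R back=2 fwd=0
After 5 (visit(B)): cur=B back=3 fwd=0
After 6 (back): cur=R back=2 fwd=1
After 7 (forward): cur=B back=3 fwd=0
After 8 (back): cur=R back=2 fwd=1
After 9 (visit(O)): cur=O back=3 fwd=0
After 10 (back): cur=R back=2 fwd=1
After 11 (visit(J)): cur=J back=3 fwd=0
After 12 (back): cur=R back=2 fwd=1
After 13 (visit(L)): cur=L back=3 fwd=0

Answer: yes no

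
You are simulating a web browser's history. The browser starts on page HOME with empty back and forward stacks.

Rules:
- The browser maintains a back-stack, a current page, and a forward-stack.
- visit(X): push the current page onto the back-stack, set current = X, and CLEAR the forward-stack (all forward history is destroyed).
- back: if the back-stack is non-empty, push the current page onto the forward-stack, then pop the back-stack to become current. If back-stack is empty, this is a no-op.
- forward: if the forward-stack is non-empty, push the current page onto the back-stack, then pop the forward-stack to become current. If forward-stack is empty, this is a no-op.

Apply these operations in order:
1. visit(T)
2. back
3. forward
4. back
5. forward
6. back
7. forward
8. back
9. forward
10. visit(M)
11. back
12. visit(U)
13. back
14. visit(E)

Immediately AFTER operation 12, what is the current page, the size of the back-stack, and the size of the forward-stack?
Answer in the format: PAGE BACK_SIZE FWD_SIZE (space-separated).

After 1 (visit(T)): cur=T back=1 fwd=0
After 2 (back): cur=HOME back=0 fwd=1
After 3 (forward): cur=T back=1 fwd=0
After 4 (back): cur=HOME back=0 fwd=1
After 5 (forward): cur=T back=1 fwd=0
After 6 (back): cur=HOME back=0 fwd=1
After 7 (forward): cur=T back=1 fwd=0
After 8 (back): cur=HOME back=0 fwd=1
After 9 (forward): cur=T back=1 fwd=0
After 10 (visit(M)): cur=M back=2 fwd=0
After 11 (back): cur=T back=1 fwd=1
After 12 (visit(U)): cur=U back=2 fwd=0

U 2 0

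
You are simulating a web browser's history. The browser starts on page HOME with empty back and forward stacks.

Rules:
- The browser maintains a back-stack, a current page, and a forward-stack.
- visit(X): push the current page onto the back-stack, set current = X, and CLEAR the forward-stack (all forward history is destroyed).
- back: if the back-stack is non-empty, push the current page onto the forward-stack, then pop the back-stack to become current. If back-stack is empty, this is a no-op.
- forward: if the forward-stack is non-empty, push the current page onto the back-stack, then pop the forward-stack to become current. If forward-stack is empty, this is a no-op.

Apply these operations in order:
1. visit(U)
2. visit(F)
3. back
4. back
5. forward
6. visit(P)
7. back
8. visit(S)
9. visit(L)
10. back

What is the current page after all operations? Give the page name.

After 1 (visit(U)): cur=U back=1 fwd=0
After 2 (visit(F)): cur=F back=2 fwd=0
After 3 (back): cur=U back=1 fwd=1
After 4 (back): cur=HOME back=0 fwd=2
After 5 (forward): cur=U back=1 fwd=1
After 6 (visit(P)): cur=P back=2 fwd=0
After 7 (back): cur=U back=1 fwd=1
After 8 (visit(S)): cur=S back=2 fwd=0
After 9 (visit(L)): cur=L back=3 fwd=0
After 10 (back): cur=S back=2 fwd=1

Answer: S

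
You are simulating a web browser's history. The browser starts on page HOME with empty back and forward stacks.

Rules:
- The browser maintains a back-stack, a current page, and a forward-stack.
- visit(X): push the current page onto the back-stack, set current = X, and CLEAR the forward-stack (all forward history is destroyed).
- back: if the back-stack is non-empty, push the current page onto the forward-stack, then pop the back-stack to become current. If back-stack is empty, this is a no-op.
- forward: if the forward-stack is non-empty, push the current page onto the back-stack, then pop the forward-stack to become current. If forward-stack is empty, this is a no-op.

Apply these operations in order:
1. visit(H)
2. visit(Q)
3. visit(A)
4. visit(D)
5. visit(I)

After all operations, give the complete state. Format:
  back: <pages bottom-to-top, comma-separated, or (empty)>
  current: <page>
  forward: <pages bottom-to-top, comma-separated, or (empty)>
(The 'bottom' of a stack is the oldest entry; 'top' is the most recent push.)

Answer: back: HOME,H,Q,A,D
current: I
forward: (empty)

Derivation:
After 1 (visit(H)): cur=H back=1 fwd=0
After 2 (visit(Q)): cur=Q back=2 fwd=0
After 3 (visit(A)): cur=A back=3 fwd=0
After 4 (visit(D)): cur=D back=4 fwd=0
After 5 (visit(I)): cur=I back=5 fwd=0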